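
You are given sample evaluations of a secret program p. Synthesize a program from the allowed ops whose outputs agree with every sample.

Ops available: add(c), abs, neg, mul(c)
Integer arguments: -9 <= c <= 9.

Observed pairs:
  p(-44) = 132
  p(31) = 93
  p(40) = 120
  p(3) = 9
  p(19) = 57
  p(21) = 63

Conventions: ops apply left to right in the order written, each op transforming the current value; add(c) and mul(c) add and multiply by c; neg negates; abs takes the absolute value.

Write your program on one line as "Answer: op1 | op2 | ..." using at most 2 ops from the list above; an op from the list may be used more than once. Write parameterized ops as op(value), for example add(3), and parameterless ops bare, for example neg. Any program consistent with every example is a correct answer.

mul(-3) | abs

Check, running the answer program on each example:
  -44 -> 132 -> 132
  31 -> -93 -> 93
  40 -> -120 -> 120
  3 -> -9 -> 9
  19 -> -57 -> 57
  21 -> -63 -> 63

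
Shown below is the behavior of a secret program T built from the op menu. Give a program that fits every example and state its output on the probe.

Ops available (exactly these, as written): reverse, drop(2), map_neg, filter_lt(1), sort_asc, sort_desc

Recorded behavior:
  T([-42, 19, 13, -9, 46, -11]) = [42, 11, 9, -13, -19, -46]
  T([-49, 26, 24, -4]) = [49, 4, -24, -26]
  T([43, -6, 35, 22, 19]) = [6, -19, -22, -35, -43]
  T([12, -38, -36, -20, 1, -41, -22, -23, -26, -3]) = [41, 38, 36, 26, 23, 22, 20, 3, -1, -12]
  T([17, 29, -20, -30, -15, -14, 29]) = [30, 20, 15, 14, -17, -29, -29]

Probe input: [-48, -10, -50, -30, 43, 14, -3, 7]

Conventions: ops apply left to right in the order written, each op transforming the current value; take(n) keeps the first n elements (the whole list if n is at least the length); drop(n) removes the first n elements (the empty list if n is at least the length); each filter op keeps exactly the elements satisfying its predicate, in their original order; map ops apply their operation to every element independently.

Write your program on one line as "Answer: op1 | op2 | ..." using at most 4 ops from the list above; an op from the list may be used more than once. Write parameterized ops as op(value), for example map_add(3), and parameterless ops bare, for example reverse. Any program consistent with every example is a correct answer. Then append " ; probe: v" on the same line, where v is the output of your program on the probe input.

sort_desc | map_neg | reverse ; probe: [50, 48, 30, 10, 3, -7, -14, -43]

Check, running the answer program on each example:
  [-42, 19, 13, -9, 46, -11] -> [46, 19, 13, -9, -11, -42] -> [-46, -19, -13, 9, 11, 42] -> [42, 11, 9, -13, -19, -46]
  [-49, 26, 24, -4] -> [26, 24, -4, -49] -> [-26, -24, 4, 49] -> [49, 4, -24, -26]
  [43, -6, 35, 22, 19] -> [43, 35, 22, 19, -6] -> [-43, -35, -22, -19, 6] -> [6, -19, -22, -35, -43]
  [12, -38, -36, -20, 1, -41, -22, -23, -26, -3] -> [12, 1, -3, -20, -22, -23, -26, -36, -38, -41] -> [-12, -1, 3, 20, 22, 23, 26, 36, 38, 41] -> [41, 38, 36, 26, 23, 22, 20, 3, -1, -12]
  [17, 29, -20, -30, -15, -14, 29] -> [29, 29, 17, -14, -15, -20, -30] -> [-29, -29, -17, 14, 15, 20, 30] -> [30, 20, 15, 14, -17, -29, -29]
  probe: [-48, -10, -50, -30, 43, 14, -3, 7] -> [43, 14, 7, -3, -10, -30, -48, -50] -> [-43, -14, -7, 3, 10, 30, 48, 50] -> [50, 48, 30, 10, 3, -7, -14, -43]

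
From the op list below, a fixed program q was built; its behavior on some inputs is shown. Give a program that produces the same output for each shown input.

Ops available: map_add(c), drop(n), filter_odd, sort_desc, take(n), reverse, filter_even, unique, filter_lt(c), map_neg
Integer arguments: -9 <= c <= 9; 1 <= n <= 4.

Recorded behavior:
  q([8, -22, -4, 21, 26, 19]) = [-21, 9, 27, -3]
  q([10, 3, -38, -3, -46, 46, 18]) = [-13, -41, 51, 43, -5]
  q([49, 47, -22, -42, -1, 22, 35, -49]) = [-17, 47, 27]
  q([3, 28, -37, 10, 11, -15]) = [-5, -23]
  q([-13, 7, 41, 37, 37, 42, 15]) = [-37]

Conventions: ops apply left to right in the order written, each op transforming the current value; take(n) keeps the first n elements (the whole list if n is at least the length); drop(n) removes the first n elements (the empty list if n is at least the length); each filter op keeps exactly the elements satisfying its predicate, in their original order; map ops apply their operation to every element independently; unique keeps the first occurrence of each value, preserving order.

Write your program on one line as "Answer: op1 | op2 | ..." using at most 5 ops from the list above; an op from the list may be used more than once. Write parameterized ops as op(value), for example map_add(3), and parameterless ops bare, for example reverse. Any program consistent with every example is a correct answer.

map_neg | unique | map_add(5) | reverse | filter_odd

Check, running the answer program on each example:
  [8, -22, -4, 21, 26, 19] -> [-8, 22, 4, -21, -26, -19] -> [-8, 22, 4, -21, -26, -19] -> [-3, 27, 9, -16, -21, -14] -> [-14, -21, -16, 9, 27, -3] -> [-21, 9, 27, -3]
  [10, 3, -38, -3, -46, 46, 18] -> [-10, -3, 38, 3, 46, -46, -18] -> [-10, -3, 38, 3, 46, -46, -18] -> [-5, 2, 43, 8, 51, -41, -13] -> [-13, -41, 51, 8, 43, 2, -5] -> [-13, -41, 51, 43, -5]
  [49, 47, -22, -42, -1, 22, 35, -49] -> [-49, -47, 22, 42, 1, -22, -35, 49] -> [-49, -47, 22, 42, 1, -22, -35, 49] -> [-44, -42, 27, 47, 6, -17, -30, 54] -> [54, -30, -17, 6, 47, 27, -42, -44] -> [-17, 47, 27]
  [3, 28, -37, 10, 11, -15] -> [-3, -28, 37, -10, -11, 15] -> [-3, -28, 37, -10, -11, 15] -> [2, -23, 42, -5, -6, 20] -> [20, -6, -5, 42, -23, 2] -> [-5, -23]
  [-13, 7, 41, 37, 37, 42, 15] -> [13, -7, -41, -37, -37, -42, -15] -> [13, -7, -41, -37, -42, -15] -> [18, -2, -36, -32, -37, -10] -> [-10, -37, -32, -36, -2, 18] -> [-37]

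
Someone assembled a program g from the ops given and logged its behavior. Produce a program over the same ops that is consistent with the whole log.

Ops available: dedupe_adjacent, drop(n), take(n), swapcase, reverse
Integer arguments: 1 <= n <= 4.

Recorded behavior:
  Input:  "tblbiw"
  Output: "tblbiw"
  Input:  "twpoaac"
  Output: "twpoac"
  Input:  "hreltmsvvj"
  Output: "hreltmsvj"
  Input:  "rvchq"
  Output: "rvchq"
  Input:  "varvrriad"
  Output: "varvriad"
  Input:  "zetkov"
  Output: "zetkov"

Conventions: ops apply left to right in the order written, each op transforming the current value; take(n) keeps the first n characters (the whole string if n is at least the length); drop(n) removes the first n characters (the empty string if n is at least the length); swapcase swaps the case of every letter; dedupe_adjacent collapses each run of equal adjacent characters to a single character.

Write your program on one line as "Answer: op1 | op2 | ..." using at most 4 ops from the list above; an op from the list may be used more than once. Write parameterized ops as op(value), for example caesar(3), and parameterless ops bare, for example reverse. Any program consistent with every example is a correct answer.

swapcase | dedupe_adjacent | swapcase

Check, running the answer program on each example:
  "tblbiw" -> "TBLBIW" -> "TBLBIW" -> "tblbiw"
  "twpoaac" -> "TWPOAAC" -> "TWPOAC" -> "twpoac"
  "hreltmsvvj" -> "HRELTMSVVJ" -> "HRELTMSVJ" -> "hreltmsvj"
  "rvchq" -> "RVCHQ" -> "RVCHQ" -> "rvchq"
  "varvrriad" -> "VARVRRIAD" -> "VARVRIAD" -> "varvriad"
  "zetkov" -> "ZETKOV" -> "ZETKOV" -> "zetkov"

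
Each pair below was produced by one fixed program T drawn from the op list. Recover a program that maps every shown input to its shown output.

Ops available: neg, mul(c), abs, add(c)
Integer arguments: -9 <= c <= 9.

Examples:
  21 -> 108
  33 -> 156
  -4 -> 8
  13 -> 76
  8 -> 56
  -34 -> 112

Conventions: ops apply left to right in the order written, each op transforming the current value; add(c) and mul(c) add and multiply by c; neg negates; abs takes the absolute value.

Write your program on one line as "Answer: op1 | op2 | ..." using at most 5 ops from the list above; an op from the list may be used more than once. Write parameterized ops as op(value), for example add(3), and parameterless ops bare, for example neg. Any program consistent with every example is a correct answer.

add(5) | mul(4) | add(4) | abs

Check, running the answer program on each example:
  21 -> 26 -> 104 -> 108 -> 108
  33 -> 38 -> 152 -> 156 -> 156
  -4 -> 1 -> 4 -> 8 -> 8
  13 -> 18 -> 72 -> 76 -> 76
  8 -> 13 -> 52 -> 56 -> 56
  -34 -> -29 -> -116 -> -112 -> 112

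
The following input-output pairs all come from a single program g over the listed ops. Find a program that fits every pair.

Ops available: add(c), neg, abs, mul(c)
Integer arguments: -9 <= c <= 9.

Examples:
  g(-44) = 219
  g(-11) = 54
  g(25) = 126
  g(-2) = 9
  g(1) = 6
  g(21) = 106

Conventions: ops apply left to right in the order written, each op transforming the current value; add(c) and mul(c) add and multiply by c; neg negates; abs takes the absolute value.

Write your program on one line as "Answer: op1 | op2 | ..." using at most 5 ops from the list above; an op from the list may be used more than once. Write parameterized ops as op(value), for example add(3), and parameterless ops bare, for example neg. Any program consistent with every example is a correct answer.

add(8) | add(-9) | mul(-5) | add(-6) | abs

Check, running the answer program on each example:
  -44 -> -36 -> -45 -> 225 -> 219 -> 219
  -11 -> -3 -> -12 -> 60 -> 54 -> 54
  25 -> 33 -> 24 -> -120 -> -126 -> 126
  -2 -> 6 -> -3 -> 15 -> 9 -> 9
  1 -> 9 -> 0 -> 0 -> -6 -> 6
  21 -> 29 -> 20 -> -100 -> -106 -> 106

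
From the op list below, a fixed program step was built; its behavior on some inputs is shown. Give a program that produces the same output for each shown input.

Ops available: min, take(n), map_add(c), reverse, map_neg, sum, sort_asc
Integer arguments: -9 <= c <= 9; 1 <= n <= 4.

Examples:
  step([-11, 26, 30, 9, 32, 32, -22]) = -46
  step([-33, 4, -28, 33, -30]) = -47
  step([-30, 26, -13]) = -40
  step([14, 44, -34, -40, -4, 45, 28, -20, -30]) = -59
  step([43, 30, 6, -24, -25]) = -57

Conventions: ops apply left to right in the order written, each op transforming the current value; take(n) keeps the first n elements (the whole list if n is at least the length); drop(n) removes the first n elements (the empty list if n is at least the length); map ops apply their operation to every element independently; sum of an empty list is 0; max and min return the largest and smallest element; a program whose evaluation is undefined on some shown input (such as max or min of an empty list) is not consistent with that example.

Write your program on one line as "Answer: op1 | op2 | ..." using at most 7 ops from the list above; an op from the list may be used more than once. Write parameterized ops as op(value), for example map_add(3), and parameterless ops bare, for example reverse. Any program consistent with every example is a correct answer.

map_add(8) | sort_asc | map_neg | map_add(-6) | reverse | min

Check, running the answer program on each example:
  [-11, 26, 30, 9, 32, 32, -22] -> [-3, 34, 38, 17, 40, 40, -14] -> [-14, -3, 17, 34, 38, 40, 40] -> [14, 3, -17, -34, -38, -40, -40] -> [8, -3, -23, -40, -44, -46, -46] -> [-46, -46, -44, -40, -23, -3, 8] -> -46
  [-33, 4, -28, 33, -30] -> [-25, 12, -20, 41, -22] -> [-25, -22, -20, 12, 41] -> [25, 22, 20, -12, -41] -> [19, 16, 14, -18, -47] -> [-47, -18, 14, 16, 19] -> -47
  [-30, 26, -13] -> [-22, 34, -5] -> [-22, -5, 34] -> [22, 5, -34] -> [16, -1, -40] -> [-40, -1, 16] -> -40
  [14, 44, -34, -40, -4, 45, 28, -20, -30] -> [22, 52, -26, -32, 4, 53, 36, -12, -22] -> [-32, -26, -22, -12, 4, 22, 36, 52, 53] -> [32, 26, 22, 12, -4, -22, -36, -52, -53] -> [26, 20, 16, 6, -10, -28, -42, -58, -59] -> [-59, -58, -42, -28, -10, 6, 16, 20, 26] -> -59
  [43, 30, 6, -24, -25] -> [51, 38, 14, -16, -17] -> [-17, -16, 14, 38, 51] -> [17, 16, -14, -38, -51] -> [11, 10, -20, -44, -57] -> [-57, -44, -20, 10, 11] -> -57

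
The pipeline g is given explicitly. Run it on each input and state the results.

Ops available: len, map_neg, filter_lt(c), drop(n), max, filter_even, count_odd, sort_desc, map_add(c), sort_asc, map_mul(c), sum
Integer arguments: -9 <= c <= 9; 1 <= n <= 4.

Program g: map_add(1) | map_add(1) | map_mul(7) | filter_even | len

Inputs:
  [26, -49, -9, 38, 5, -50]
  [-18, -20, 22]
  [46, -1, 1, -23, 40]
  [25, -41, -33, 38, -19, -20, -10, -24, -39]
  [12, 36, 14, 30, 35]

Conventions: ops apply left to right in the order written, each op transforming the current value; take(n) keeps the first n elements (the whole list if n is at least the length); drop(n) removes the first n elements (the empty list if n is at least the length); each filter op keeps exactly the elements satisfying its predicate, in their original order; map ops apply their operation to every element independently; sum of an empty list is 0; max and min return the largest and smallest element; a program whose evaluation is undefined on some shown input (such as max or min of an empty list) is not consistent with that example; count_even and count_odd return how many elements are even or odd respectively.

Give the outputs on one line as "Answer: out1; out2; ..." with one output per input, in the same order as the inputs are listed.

Execution, op by op:
  [26, -49, -9, 38, 5, -50] -> [27, -48, -8, 39, 6, -49] -> [28, -47, -7, 40, 7, -48] -> [196, -329, -49, 280, 49, -336] -> [196, 280, -336] -> 3
  [-18, -20, 22] -> [-17, -19, 23] -> [-16, -18, 24] -> [-112, -126, 168] -> [-112, -126, 168] -> 3
  [46, -1, 1, -23, 40] -> [47, 0, 2, -22, 41] -> [48, 1, 3, -21, 42] -> [336, 7, 21, -147, 294] -> [336, 294] -> 2
  [25, -41, -33, 38, -19, -20, -10, -24, -39] -> [26, -40, -32, 39, -18, -19, -9, -23, -38] -> [27, -39, -31, 40, -17, -18, -8, -22, -37] -> [189, -273, -217, 280, -119, -126, -56, -154, -259] -> [280, -126, -56, -154] -> 4
  [12, 36, 14, 30, 35] -> [13, 37, 15, 31, 36] -> [14, 38, 16, 32, 37] -> [98, 266, 112, 224, 259] -> [98, 266, 112, 224] -> 4

3; 3; 2; 4; 4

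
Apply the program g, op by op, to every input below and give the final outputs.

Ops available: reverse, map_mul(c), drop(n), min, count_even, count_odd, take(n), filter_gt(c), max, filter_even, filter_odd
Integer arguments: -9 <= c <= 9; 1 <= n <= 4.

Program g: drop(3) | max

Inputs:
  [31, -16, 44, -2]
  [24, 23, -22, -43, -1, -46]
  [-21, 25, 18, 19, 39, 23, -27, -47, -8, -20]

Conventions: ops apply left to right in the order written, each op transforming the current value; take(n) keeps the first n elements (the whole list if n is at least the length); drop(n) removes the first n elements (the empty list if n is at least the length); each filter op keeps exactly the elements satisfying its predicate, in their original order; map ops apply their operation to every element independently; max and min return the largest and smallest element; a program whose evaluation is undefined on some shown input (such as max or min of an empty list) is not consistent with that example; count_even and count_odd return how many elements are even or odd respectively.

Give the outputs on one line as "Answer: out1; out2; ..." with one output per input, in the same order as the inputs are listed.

Execution, op by op:
  [31, -16, 44, -2] -> [-2] -> -2
  [24, 23, -22, -43, -1, -46] -> [-43, -1, -46] -> -1
  [-21, 25, 18, 19, 39, 23, -27, -47, -8, -20] -> [19, 39, 23, -27, -47, -8, -20] -> 39

-2; -1; 39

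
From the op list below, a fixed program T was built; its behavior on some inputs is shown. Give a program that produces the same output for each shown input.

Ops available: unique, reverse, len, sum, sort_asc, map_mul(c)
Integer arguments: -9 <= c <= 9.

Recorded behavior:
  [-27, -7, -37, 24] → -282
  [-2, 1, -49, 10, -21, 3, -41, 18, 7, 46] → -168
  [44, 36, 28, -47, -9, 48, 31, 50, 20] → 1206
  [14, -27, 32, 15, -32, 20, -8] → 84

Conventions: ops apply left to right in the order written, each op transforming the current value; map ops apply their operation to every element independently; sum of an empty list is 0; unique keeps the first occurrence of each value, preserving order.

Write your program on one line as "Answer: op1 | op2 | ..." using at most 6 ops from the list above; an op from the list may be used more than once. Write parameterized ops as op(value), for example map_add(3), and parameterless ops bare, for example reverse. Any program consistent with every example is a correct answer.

reverse | map_mul(6) | sort_asc | reverse | sum

Check, running the answer program on each example:
  [-27, -7, -37, 24] -> [24, -37, -7, -27] -> [144, -222, -42, -162] -> [-222, -162, -42, 144] -> [144, -42, -162, -222] -> -282
  [-2, 1, -49, 10, -21, 3, -41, 18, 7, 46] -> [46, 7, 18, -41, 3, -21, 10, -49, 1, -2] -> [276, 42, 108, -246, 18, -126, 60, -294, 6, -12] -> [-294, -246, -126, -12, 6, 18, 42, 60, 108, 276] -> [276, 108, 60, 42, 18, 6, -12, -126, -246, -294] -> -168
  [44, 36, 28, -47, -9, 48, 31, 50, 20] -> [20, 50, 31, 48, -9, -47, 28, 36, 44] -> [120, 300, 186, 288, -54, -282, 168, 216, 264] -> [-282, -54, 120, 168, 186, 216, 264, 288, 300] -> [300, 288, 264, 216, 186, 168, 120, -54, -282] -> 1206
  [14, -27, 32, 15, -32, 20, -8] -> [-8, 20, -32, 15, 32, -27, 14] -> [-48, 120, -192, 90, 192, -162, 84] -> [-192, -162, -48, 84, 90, 120, 192] -> [192, 120, 90, 84, -48, -162, -192] -> 84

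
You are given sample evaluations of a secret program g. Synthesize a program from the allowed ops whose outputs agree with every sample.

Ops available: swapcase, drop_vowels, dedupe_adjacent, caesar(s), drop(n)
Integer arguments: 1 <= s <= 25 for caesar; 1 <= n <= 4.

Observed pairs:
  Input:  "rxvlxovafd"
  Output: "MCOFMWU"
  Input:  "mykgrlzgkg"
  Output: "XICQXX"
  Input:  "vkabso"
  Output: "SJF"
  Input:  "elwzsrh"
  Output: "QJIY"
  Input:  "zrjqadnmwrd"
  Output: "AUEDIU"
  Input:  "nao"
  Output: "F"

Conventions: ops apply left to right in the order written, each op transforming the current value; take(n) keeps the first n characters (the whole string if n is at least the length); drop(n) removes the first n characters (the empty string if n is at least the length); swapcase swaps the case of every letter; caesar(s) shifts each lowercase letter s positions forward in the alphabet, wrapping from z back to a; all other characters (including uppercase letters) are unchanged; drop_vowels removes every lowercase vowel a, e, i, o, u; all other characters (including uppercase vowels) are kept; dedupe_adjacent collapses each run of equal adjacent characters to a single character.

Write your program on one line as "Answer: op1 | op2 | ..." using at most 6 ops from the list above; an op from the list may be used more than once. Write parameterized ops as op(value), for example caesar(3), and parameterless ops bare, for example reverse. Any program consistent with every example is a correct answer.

caesar(4) | drop(2) | drop_vowels | caesar(13) | swapcase

Check, running the answer program on each example:
  "rxvlxovafd" -> "vbzpbszejh" -> "zpbszejh" -> "zpbszjh" -> "mcofmwu" -> "MCOFMWU"
  "mykgrlzgkg" -> "qcokvpdkok" -> "okvpdkok" -> "kvpdkk" -> "xicqxx" -> "XICQXX"
  "vkabso" -> "zoefws" -> "efws" -> "fws" -> "sjf" -> "SJF"
  "elwzsrh" -> "ipadwvl" -> "adwvl" -> "dwvl" -> "qjiy" -> "QJIY"
  "zrjqadnmwrd" -> "dvnuehrqavh" -> "nuehrqavh" -> "nhrqvh" -> "auediu" -> "AUEDIU"
  "nao" -> "res" -> "s" -> "s" -> "f" -> "F"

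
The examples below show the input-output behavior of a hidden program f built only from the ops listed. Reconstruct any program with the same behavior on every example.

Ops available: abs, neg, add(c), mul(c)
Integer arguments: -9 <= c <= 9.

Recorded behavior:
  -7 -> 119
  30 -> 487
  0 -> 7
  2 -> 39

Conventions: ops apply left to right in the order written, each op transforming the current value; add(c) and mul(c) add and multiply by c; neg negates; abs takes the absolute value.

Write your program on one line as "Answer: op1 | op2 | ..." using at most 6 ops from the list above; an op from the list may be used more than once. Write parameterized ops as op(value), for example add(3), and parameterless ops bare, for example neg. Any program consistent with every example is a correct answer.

neg | mul(-8) | mul(-2) | abs | add(-1) | add(8)

Check, running the answer program on each example:
  -7 -> 7 -> -56 -> 112 -> 112 -> 111 -> 119
  30 -> -30 -> 240 -> -480 -> 480 -> 479 -> 487
  0 -> 0 -> 0 -> 0 -> 0 -> -1 -> 7
  2 -> -2 -> 16 -> -32 -> 32 -> 31 -> 39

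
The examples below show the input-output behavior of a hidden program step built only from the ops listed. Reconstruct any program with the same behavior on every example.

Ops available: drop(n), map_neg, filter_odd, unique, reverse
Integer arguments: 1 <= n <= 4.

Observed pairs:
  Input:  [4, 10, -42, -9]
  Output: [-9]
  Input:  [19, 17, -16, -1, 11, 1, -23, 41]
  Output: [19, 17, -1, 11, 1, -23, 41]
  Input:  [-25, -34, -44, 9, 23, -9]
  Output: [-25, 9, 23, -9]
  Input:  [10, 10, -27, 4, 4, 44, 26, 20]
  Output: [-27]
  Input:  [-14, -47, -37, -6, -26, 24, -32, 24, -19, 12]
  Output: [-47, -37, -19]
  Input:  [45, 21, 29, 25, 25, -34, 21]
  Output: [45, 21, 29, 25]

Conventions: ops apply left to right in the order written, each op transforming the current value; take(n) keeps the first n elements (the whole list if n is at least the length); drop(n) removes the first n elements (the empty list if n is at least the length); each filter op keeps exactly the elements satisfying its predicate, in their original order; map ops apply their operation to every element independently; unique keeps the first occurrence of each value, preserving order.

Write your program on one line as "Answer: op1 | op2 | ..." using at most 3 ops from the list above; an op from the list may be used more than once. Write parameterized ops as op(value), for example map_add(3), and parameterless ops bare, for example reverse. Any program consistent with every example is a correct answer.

unique | filter_odd

Check, running the answer program on each example:
  [4, 10, -42, -9] -> [4, 10, -42, -9] -> [-9]
  [19, 17, -16, -1, 11, 1, -23, 41] -> [19, 17, -16, -1, 11, 1, -23, 41] -> [19, 17, -1, 11, 1, -23, 41]
  [-25, -34, -44, 9, 23, -9] -> [-25, -34, -44, 9, 23, -9] -> [-25, 9, 23, -9]
  [10, 10, -27, 4, 4, 44, 26, 20] -> [10, -27, 4, 44, 26, 20] -> [-27]
  [-14, -47, -37, -6, -26, 24, -32, 24, -19, 12] -> [-14, -47, -37, -6, -26, 24, -32, -19, 12] -> [-47, -37, -19]
  [45, 21, 29, 25, 25, -34, 21] -> [45, 21, 29, 25, -34] -> [45, 21, 29, 25]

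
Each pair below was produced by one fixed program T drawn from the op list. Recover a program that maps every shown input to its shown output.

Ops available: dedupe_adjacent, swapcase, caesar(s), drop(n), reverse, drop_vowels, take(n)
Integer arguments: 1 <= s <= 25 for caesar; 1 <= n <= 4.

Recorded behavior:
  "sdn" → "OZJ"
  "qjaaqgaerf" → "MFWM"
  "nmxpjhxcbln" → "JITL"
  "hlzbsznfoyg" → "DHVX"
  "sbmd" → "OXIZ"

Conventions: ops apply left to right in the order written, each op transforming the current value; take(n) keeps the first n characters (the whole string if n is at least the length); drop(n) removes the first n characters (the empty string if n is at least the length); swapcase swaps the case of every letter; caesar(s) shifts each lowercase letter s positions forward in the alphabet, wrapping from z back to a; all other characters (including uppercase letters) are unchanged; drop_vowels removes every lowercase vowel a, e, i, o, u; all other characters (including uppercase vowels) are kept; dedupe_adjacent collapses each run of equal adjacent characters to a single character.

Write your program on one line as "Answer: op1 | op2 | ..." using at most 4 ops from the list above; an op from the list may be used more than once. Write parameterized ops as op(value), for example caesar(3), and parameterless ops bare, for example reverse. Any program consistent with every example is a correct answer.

caesar(22) | swapcase | dedupe_adjacent | take(4)

Check, running the answer program on each example:
  "sdn" -> "ozj" -> "OZJ" -> "OZJ" -> "OZJ"
  "qjaaqgaerf" -> "mfwwmcwanb" -> "MFWWMCWANB" -> "MFWMCWANB" -> "MFWM"
  "nmxpjhxcbln" -> "jitlfdtyxhj" -> "JITLFDTYXHJ" -> "JITLFDTYXHJ" -> "JITL"
  "hlzbsznfoyg" -> "dhvxovjbkuc" -> "DHVXOVJBKUC" -> "DHVXOVJBKUC" -> "DHVX"
  "sbmd" -> "oxiz" -> "OXIZ" -> "OXIZ" -> "OXIZ"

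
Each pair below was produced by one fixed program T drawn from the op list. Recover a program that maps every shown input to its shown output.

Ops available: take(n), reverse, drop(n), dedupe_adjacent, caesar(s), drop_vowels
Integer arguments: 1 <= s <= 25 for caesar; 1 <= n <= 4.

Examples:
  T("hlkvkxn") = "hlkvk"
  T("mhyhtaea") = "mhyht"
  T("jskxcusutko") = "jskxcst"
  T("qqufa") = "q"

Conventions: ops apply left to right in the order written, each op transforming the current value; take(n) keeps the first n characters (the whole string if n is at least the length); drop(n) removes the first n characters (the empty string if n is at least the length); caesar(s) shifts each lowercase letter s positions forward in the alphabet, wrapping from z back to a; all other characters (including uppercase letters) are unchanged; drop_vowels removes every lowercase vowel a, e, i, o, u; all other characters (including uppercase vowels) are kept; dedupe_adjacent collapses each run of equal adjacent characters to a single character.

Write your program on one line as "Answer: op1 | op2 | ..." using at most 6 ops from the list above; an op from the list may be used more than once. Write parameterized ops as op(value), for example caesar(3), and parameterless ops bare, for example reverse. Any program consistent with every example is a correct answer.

reverse | drop(2) | dedupe_adjacent | reverse | drop_vowels

Check, running the answer program on each example:
  "hlkvkxn" -> "nxkvklh" -> "kvklh" -> "kvklh" -> "hlkvk" -> "hlkvk"
  "mhyhtaea" -> "aeathyhm" -> "athyhm" -> "athyhm" -> "mhyhta" -> "mhyht"
  "jskxcusutko" -> "oktusucxksj" -> "tusucxksj" -> "tusucxksj" -> "jskxcusut" -> "jskxcst"
  "qqufa" -> "afuqq" -> "uqq" -> "uq" -> "qu" -> "q"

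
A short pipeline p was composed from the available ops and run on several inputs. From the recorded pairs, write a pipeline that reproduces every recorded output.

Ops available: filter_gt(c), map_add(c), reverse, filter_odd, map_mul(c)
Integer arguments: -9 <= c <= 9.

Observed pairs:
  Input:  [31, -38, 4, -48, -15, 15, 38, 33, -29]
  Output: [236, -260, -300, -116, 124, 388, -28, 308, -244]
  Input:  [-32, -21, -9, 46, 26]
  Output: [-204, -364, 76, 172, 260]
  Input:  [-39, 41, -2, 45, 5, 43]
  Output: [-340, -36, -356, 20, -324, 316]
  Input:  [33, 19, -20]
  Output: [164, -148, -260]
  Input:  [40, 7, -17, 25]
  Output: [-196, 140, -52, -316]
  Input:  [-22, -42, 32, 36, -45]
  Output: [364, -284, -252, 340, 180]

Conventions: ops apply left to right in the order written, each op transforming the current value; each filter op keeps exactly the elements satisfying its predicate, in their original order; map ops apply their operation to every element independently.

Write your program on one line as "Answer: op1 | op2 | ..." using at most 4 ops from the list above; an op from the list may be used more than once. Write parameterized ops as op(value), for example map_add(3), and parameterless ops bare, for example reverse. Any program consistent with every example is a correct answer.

map_mul(-8) | map_add(-1) | reverse | map_add(5)

Check, running the answer program on each example:
  [31, -38, 4, -48, -15, 15, 38, 33, -29] -> [-248, 304, -32, 384, 120, -120, -304, -264, 232] -> [-249, 303, -33, 383, 119, -121, -305, -265, 231] -> [231, -265, -305, -121, 119, 383, -33, 303, -249] -> [236, -260, -300, -116, 124, 388, -28, 308, -244]
  [-32, -21, -9, 46, 26] -> [256, 168, 72, -368, -208] -> [255, 167, 71, -369, -209] -> [-209, -369, 71, 167, 255] -> [-204, -364, 76, 172, 260]
  [-39, 41, -2, 45, 5, 43] -> [312, -328, 16, -360, -40, -344] -> [311, -329, 15, -361, -41, -345] -> [-345, -41, -361, 15, -329, 311] -> [-340, -36, -356, 20, -324, 316]
  [33, 19, -20] -> [-264, -152, 160] -> [-265, -153, 159] -> [159, -153, -265] -> [164, -148, -260]
  [40, 7, -17, 25] -> [-320, -56, 136, -200] -> [-321, -57, 135, -201] -> [-201, 135, -57, -321] -> [-196, 140, -52, -316]
  [-22, -42, 32, 36, -45] -> [176, 336, -256, -288, 360] -> [175, 335, -257, -289, 359] -> [359, -289, -257, 335, 175] -> [364, -284, -252, 340, 180]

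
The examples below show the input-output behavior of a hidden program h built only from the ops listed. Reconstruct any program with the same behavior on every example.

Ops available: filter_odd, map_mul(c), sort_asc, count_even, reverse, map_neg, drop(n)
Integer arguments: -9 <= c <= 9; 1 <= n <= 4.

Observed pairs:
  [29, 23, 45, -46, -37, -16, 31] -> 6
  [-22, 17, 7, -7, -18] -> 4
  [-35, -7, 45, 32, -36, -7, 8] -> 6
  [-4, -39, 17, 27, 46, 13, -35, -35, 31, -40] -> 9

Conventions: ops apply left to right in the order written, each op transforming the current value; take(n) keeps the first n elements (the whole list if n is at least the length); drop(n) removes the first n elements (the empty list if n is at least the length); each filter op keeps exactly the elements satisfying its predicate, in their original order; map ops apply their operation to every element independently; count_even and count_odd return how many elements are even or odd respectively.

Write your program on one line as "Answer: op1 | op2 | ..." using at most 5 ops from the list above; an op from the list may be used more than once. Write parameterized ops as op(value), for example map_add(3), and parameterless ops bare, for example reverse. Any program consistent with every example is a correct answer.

sort_asc | map_mul(2) | drop(1) | map_mul(-3) | count_even

Check, running the answer program on each example:
  [29, 23, 45, -46, -37, -16, 31] -> [-46, -37, -16, 23, 29, 31, 45] -> [-92, -74, -32, 46, 58, 62, 90] -> [-74, -32, 46, 58, 62, 90] -> [222, 96, -138, -174, -186, -270] -> 6
  [-22, 17, 7, -7, -18] -> [-22, -18, -7, 7, 17] -> [-44, -36, -14, 14, 34] -> [-36, -14, 14, 34] -> [108, 42, -42, -102] -> 4
  [-35, -7, 45, 32, -36, -7, 8] -> [-36, -35, -7, -7, 8, 32, 45] -> [-72, -70, -14, -14, 16, 64, 90] -> [-70, -14, -14, 16, 64, 90] -> [210, 42, 42, -48, -192, -270] -> 6
  [-4, -39, 17, 27, 46, 13, -35, -35, 31, -40] -> [-40, -39, -35, -35, -4, 13, 17, 27, 31, 46] -> [-80, -78, -70, -70, -8, 26, 34, 54, 62, 92] -> [-78, -70, -70, -8, 26, 34, 54, 62, 92] -> [234, 210, 210, 24, -78, -102, -162, -186, -276] -> 9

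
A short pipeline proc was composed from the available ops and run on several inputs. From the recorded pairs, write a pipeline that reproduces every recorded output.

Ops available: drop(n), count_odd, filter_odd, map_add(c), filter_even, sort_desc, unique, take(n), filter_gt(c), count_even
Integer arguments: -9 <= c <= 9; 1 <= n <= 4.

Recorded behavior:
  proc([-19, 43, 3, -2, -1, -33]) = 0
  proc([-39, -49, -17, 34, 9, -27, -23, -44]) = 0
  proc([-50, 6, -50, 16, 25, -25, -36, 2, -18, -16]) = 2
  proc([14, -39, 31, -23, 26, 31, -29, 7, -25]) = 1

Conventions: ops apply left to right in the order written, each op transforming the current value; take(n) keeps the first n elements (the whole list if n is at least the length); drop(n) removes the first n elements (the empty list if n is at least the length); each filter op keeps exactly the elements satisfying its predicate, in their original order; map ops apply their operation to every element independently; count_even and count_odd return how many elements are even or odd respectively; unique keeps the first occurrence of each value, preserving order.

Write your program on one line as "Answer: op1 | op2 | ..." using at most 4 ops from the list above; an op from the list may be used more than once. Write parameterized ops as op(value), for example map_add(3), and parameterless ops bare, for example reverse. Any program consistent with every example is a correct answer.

unique | take(2) | count_even

Check, running the answer program on each example:
  [-19, 43, 3, -2, -1, -33] -> [-19, 43, 3, -2, -1, -33] -> [-19, 43] -> 0
  [-39, -49, -17, 34, 9, -27, -23, -44] -> [-39, -49, -17, 34, 9, -27, -23, -44] -> [-39, -49] -> 0
  [-50, 6, -50, 16, 25, -25, -36, 2, -18, -16] -> [-50, 6, 16, 25, -25, -36, 2, -18, -16] -> [-50, 6] -> 2
  [14, -39, 31, -23, 26, 31, -29, 7, -25] -> [14, -39, 31, -23, 26, -29, 7, -25] -> [14, -39] -> 1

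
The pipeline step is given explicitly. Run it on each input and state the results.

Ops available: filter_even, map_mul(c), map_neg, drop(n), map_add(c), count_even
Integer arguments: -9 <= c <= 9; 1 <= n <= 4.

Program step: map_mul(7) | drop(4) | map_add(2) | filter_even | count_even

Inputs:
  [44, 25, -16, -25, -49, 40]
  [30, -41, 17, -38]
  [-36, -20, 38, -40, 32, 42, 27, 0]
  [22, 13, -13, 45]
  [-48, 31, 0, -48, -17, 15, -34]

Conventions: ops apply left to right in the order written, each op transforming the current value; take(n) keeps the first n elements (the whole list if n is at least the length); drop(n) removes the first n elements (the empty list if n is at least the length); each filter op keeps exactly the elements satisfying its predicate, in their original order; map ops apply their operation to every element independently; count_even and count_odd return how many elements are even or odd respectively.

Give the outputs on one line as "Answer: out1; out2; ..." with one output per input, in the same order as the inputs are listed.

1; 0; 3; 0; 1

Execution, op by op:
  [44, 25, -16, -25, -49, 40] -> [308, 175, -112, -175, -343, 280] -> [-343, 280] -> [-341, 282] -> [282] -> 1
  [30, -41, 17, -38] -> [210, -287, 119, -266] -> [] -> [] -> [] -> 0
  [-36, -20, 38, -40, 32, 42, 27, 0] -> [-252, -140, 266, -280, 224, 294, 189, 0] -> [224, 294, 189, 0] -> [226, 296, 191, 2] -> [226, 296, 2] -> 3
  [22, 13, -13, 45] -> [154, 91, -91, 315] -> [] -> [] -> [] -> 0
  [-48, 31, 0, -48, -17, 15, -34] -> [-336, 217, 0, -336, -119, 105, -238] -> [-119, 105, -238] -> [-117, 107, -236] -> [-236] -> 1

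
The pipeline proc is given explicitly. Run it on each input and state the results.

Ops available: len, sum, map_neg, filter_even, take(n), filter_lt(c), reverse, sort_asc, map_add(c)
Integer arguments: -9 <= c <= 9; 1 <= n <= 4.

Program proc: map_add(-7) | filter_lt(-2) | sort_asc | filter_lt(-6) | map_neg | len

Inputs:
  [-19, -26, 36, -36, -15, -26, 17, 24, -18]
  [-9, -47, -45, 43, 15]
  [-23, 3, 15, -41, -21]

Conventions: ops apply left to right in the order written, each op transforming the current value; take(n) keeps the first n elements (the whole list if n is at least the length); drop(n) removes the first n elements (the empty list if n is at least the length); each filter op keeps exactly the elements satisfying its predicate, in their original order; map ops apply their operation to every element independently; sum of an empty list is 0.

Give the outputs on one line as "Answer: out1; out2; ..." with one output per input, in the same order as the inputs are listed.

6; 3; 3

Execution, op by op:
  [-19, -26, 36, -36, -15, -26, 17, 24, -18] -> [-26, -33, 29, -43, -22, -33, 10, 17, -25] -> [-26, -33, -43, -22, -33, -25] -> [-43, -33, -33, -26, -25, -22] -> [-43, -33, -33, -26, -25, -22] -> [43, 33, 33, 26, 25, 22] -> 6
  [-9, -47, -45, 43, 15] -> [-16, -54, -52, 36, 8] -> [-16, -54, -52] -> [-54, -52, -16] -> [-54, -52, -16] -> [54, 52, 16] -> 3
  [-23, 3, 15, -41, -21] -> [-30, -4, 8, -48, -28] -> [-30, -4, -48, -28] -> [-48, -30, -28, -4] -> [-48, -30, -28] -> [48, 30, 28] -> 3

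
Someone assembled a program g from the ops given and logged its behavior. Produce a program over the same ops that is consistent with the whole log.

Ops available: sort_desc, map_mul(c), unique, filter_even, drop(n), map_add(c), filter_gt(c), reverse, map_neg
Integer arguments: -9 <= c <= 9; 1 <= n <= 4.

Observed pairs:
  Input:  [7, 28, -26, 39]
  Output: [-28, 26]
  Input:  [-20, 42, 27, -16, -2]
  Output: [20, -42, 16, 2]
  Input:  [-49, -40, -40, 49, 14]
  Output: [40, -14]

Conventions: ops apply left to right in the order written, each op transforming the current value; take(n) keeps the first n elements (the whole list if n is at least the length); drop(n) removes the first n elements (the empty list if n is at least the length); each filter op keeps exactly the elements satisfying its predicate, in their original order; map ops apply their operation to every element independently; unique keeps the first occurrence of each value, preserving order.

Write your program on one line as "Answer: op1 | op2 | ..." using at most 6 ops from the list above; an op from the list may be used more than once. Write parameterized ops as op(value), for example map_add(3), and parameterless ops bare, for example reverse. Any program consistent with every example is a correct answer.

unique | reverse | map_neg | filter_even | reverse

Check, running the answer program on each example:
  [7, 28, -26, 39] -> [7, 28, -26, 39] -> [39, -26, 28, 7] -> [-39, 26, -28, -7] -> [26, -28] -> [-28, 26]
  [-20, 42, 27, -16, -2] -> [-20, 42, 27, -16, -2] -> [-2, -16, 27, 42, -20] -> [2, 16, -27, -42, 20] -> [2, 16, -42, 20] -> [20, -42, 16, 2]
  [-49, -40, -40, 49, 14] -> [-49, -40, 49, 14] -> [14, 49, -40, -49] -> [-14, -49, 40, 49] -> [-14, 40] -> [40, -14]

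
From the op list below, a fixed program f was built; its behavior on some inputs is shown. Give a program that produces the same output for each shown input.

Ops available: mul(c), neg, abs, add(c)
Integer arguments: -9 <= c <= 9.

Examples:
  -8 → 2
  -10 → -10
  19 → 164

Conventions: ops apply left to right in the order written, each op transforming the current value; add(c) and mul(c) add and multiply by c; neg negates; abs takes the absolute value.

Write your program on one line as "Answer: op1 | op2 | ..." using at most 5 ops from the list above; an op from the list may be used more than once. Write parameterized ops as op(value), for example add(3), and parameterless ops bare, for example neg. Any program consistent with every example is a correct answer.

add(8) | mul(-1) | mul(-6) | add(2)

Check, running the answer program on each example:
  -8 -> 0 -> 0 -> 0 -> 2
  -10 -> -2 -> 2 -> -12 -> -10
  19 -> 27 -> -27 -> 162 -> 164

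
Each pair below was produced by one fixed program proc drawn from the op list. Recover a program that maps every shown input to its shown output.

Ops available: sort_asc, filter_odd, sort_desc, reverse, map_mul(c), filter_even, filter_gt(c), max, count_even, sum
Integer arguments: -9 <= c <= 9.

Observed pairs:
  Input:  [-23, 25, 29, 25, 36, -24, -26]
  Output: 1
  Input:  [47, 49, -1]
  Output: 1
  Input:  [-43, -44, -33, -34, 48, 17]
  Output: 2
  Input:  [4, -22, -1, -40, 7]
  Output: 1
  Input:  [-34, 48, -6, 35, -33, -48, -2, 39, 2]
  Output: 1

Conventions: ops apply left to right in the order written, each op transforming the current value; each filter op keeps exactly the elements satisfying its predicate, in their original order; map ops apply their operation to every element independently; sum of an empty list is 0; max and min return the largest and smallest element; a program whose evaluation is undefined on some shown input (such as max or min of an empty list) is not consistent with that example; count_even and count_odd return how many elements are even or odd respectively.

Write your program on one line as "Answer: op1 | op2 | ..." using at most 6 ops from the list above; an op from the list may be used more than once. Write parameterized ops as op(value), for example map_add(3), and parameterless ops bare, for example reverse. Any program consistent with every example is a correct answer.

sort_desc | filter_odd | map_mul(-2) | map_mul(9) | filter_gt(7) | count_even

Check, running the answer program on each example:
  [-23, 25, 29, 25, 36, -24, -26] -> [36, 29, 25, 25, -23, -24, -26] -> [29, 25, 25, -23] -> [-58, -50, -50, 46] -> [-522, -450, -450, 414] -> [414] -> 1
  [47, 49, -1] -> [49, 47, -1] -> [49, 47, -1] -> [-98, -94, 2] -> [-882, -846, 18] -> [18] -> 1
  [-43, -44, -33, -34, 48, 17] -> [48, 17, -33, -34, -43, -44] -> [17, -33, -43] -> [-34, 66, 86] -> [-306, 594, 774] -> [594, 774] -> 2
  [4, -22, -1, -40, 7] -> [7, 4, -1, -22, -40] -> [7, -1] -> [-14, 2] -> [-126, 18] -> [18] -> 1
  [-34, 48, -6, 35, -33, -48, -2, 39, 2] -> [48, 39, 35, 2, -2, -6, -33, -34, -48] -> [39, 35, -33] -> [-78, -70, 66] -> [-702, -630, 594] -> [594] -> 1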